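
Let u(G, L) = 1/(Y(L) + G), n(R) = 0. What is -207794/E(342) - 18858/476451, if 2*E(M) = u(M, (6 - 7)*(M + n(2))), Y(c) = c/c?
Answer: -22638836719114/158817 ≈ -1.4255e+8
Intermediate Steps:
Y(c) = 1
u(G, L) = 1/(1 + G)
E(M) = 1/(2*(1 + M))
-207794/E(342) - 18858/476451 = -207794/(1/(2*(1 + 342))) - 18858/476451 = -207794/((½)/343) - 18858*1/476451 = -207794/((½)*(1/343)) - 6286/158817 = -207794/1/686 - 6286/158817 = -207794*686 - 6286/158817 = -142546684 - 6286/158817 = -22638836719114/158817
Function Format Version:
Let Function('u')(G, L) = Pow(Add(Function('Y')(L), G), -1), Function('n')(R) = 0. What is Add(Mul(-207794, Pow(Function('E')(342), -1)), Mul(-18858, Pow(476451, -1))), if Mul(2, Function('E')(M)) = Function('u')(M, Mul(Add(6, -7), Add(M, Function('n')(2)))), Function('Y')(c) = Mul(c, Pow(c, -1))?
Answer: Rational(-22638836719114, 158817) ≈ -1.4255e+8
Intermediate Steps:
Function('Y')(c) = 1
Function('u')(G, L) = Pow(Add(1, G), -1)
Function('E')(M) = Mul(Rational(1, 2), Pow(Add(1, M), -1))
Add(Mul(-207794, Pow(Function('E')(342), -1)), Mul(-18858, Pow(476451, -1))) = Add(Mul(-207794, Pow(Mul(Rational(1, 2), Pow(Add(1, 342), -1)), -1)), Mul(-18858, Pow(476451, -1))) = Add(Mul(-207794, Pow(Mul(Rational(1, 2), Pow(343, -1)), -1)), Mul(-18858, Rational(1, 476451))) = Add(Mul(-207794, Pow(Mul(Rational(1, 2), Rational(1, 343)), -1)), Rational(-6286, 158817)) = Add(Mul(-207794, Pow(Rational(1, 686), -1)), Rational(-6286, 158817)) = Add(Mul(-207794, 686), Rational(-6286, 158817)) = Add(-142546684, Rational(-6286, 158817)) = Rational(-22638836719114, 158817)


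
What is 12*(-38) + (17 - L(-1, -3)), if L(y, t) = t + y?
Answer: -435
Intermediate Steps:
12*(-38) + (17 - L(-1, -3)) = 12*(-38) + (17 - (-3 - 1)) = -456 + (17 - 1*(-4)) = -456 + (17 + 4) = -456 + 21 = -435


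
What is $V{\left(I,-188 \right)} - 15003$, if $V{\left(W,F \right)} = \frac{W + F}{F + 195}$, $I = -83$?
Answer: $- \frac{105292}{7} \approx -15042.0$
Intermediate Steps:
$V{\left(W,F \right)} = \frac{F + W}{195 + F}$
$V{\left(I,-188 \right)} - 15003 = \frac{-188 - 83}{195 - 188} - 15003 = \frac{1}{7} \left(-271\right) - 15003 = - \frac{271}{7} - 15003 = - \frac{105292}{7}$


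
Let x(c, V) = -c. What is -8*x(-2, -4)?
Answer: -16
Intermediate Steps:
-8*x(-2, -4) = -(-8)*(-2) = -8*2 = -16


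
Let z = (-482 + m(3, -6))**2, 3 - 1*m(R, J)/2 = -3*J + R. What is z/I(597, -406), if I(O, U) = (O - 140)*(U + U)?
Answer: -9583/13253 ≈ -0.72308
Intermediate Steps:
m(R, J) = 6 - 2*R + 6*J (m(R, J) = 6 - 2*(-3*J + R) = 6 - 2*(R - 3*J) = 6 + (-2*R + 6*J) = 6 - 2*R + 6*J)
I(O, U) = 2*U*(-140 + O) (I(O, U) = (-140 + O)*(2*U) = 2*U*(-140 + O))
z = 268324 (z = (-482 + (6 - 2*3 + 6*(-6)))**2 = (-482 + (6 - 6 - 36))**2 = (-482 - 36)**2 = (-518)**2 = 268324)
z/I(597, -406) = 268324/((2*(-406)*(-140 + 597))) = 268324/((2*(-406)*457)) = 268324/(-371084) = 268324*(-1/371084) = -9583/13253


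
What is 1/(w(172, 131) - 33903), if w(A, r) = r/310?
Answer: -310/10509799 ≈ -2.9496e-5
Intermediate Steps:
w(A, r) = r/310 (w(A, r) = r*(1/310) = r/310)
1/(w(172, 131) - 33903) = 1/((1/310)*131 - 33903) = 1/(131/310 - 33903) = 1/(-10509799/310) = -310/10509799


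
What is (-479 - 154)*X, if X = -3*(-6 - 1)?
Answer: -13293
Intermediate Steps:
X = 21 (X = -3*(-7) = 21)
(-479 - 154)*X = (-479 - 154)*21 = -633*21 = -13293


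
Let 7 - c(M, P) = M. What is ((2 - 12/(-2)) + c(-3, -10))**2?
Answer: 324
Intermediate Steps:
c(M, P) = 7 - M
((2 - 12/(-2)) + c(-3, -10))**2 = ((2 - 12/(-2)) + (7 - 1*(-3)))**2 = ((2 - 12*(-1)/2) + (7 + 3))**2 = ((2 - 4*(-3/2)) + 10)**2 = ((2 + 6) + 10)**2 = (8 + 10)**2 = 18**2 = 324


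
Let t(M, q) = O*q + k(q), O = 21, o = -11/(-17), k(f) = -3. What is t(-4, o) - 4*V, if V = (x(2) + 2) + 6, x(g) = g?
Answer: -500/17 ≈ -29.412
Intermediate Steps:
o = 11/17 (o = -11*(-1/17) = 11/17 ≈ 0.64706)
V = 10 (V = (2 + 2) + 6 = 4 + 6 = 10)
t(M, q) = -3 + 21*q (t(M, q) = 21*q - 3 = -3 + 21*q)
t(-4, o) - 4*V = (-3 + 21*(11/17)) - 4*10 = (-3 + 231/17) - 1*40 = 180/17 - 40 = -500/17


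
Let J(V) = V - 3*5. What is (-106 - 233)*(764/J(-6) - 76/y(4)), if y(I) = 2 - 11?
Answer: 198880/21 ≈ 9470.5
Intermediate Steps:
J(V) = -15 + V (J(V) = V - 15 = -15 + V)
y(I) = -9
(-106 - 233)*(764/J(-6) - 76/y(4)) = (-106 - 233)*(764/(-15 - 6) - 76/(-9)) = -339*(764/(-21) - 76*(-⅑)) = -339*(764*(-1/21) + 76/9) = -339*(-764/21 + 76/9) = -339*(-1760/63) = 198880/21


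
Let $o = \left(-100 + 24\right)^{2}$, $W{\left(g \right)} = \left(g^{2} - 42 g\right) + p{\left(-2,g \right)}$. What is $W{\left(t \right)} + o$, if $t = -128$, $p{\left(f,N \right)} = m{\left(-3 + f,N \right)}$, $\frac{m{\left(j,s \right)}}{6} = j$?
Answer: $27506$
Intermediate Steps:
$m{\left(j,s \right)} = 6 j$
$p{\left(f,N \right)} = -18 + 6 f$ ($p{\left(f,N \right)} = 6 \left(-3 + f\right) = -18 + 6 f$)
$W{\left(g \right)} = -30 + g^{2} - 42 g$ ($W{\left(g \right)} = \left(g^{2} - 42 g\right) + \left(-18 + 6 \left(-2\right)\right) = \left(g^{2} - 42 g\right) - 30 = -30 + g^{2} - 42 g$)
$o = 5776$ ($o = \left(-76\right)^{2} = 5776$)
$W{\left(t \right)} + o = \left(-30 + \left(-128\right)^{2} - -5376\right) + 5776 = \left(-30 + 16384 + 5376\right) + 5776 = 21730 + 5776 = 27506$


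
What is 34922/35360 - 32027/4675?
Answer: -5701261/972400 ≈ -5.8631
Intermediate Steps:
34922/35360 - 32027/4675 = 34922*(1/35360) - 32027*1/4675 = 17461/17680 - 32027/4675 = -5701261/972400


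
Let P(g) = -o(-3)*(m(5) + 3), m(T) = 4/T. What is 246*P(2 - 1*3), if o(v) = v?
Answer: 14022/5 ≈ 2804.4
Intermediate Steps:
P(g) = 57/5 (P(g) = -(-3)*(4/5 + 3) = -(-3)*19/5 = -1*(-57/5) = 57/5)
246*P(2 - 1*3) = 246*(57/5) = 14022/5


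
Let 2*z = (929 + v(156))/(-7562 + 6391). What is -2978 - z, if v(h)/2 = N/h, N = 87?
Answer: -181312193/60892 ≈ -2977.6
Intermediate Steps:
v(h) = 174/h (v(h) = 2*(87/h) = 174/h)
z = -24183/60892 (z = ((929 + 174/156)/(-7562 + 6391))/2 = ((929 + 174*(1/156))/(-1171))/2 = ((929 + 29/26)*(-1/1171))/2 = ((24183/26)*(-1/1171))/2 = (½)*(-24183/30446) = -24183/60892 ≈ -0.39715)
-2978 - z = -2978 - 1*(-24183/60892) = -2978 + 24183/60892 = -181312193/60892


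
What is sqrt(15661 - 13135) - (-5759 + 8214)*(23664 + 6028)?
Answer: -72893860 + sqrt(2526) ≈ -7.2894e+7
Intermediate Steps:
sqrt(15661 - 13135) - (-5759 + 8214)*(23664 + 6028) = sqrt(2526) - 2455*29692 = sqrt(2526) - 1*72893860 = sqrt(2526) - 72893860 = -72893860 + sqrt(2526)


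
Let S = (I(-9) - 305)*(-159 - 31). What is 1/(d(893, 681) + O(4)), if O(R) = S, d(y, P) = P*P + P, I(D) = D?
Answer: 1/524102 ≈ 1.9080e-6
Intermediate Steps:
S = 59660 (S = (-9 - 305)*(-159 - 31) = -314*(-190) = 59660)
d(y, P) = P + P² (d(y, P) = P² + P = P + P²)
O(R) = 59660
1/(d(893, 681) + O(4)) = 1/(681*(1 + 681) + 59660) = 1/(681*682 + 59660) = 1/(464442 + 59660) = 1/524102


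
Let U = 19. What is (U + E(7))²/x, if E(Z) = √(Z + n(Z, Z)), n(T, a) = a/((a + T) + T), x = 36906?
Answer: (57 + √66)²/332154 ≈ 0.012769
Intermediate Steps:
n(T, a) = a/(a + 2*T) (n(T, a) = a/((T + a) + T) = a/(a + 2*T))
E(Z) = √(⅓ + Z) (E(Z) = √(Z + Z/(Z + 2*Z)) = √(Z + Z/((3*Z))) = √(Z + Z*(1/(3*Z))) = √(Z + ⅓) = √(⅓ + Z))
(U + E(7))²/x = (19 + √(3 + 9*7)/3)²/36906 = (19 + √(3 + 63)/3)²*(1/36906) = (19 + √66/3)²*(1/36906) = (19 + √66/3)²/36906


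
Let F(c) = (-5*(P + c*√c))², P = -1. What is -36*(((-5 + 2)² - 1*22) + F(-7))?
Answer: 308268 - 12600*I*√7 ≈ 3.0827e+5 - 33336.0*I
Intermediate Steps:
F(c) = (5 - 5*c^(3/2))² (F(c) = (-5*(-1 + c*√c))² = (-5*(-1 + c^(3/2)))² = (5 - 5*c^(3/2))²)
-36*(((-5 + 2)² - 1*22) + F(-7)) = -36*(((-5 + 2)² - 1*22) + 25*(-1 + (-7)^(3/2))²) = -36*(((-3)² - 22) + 25*(-1 - 7*I*√7)²) = -36*((9 - 22) + 25*(-1 - 7*I*√7)²) = -36*(-13 + 25*(-1 - 7*I*√7)²) = 468 - 900*(-1 - 7*I*√7)²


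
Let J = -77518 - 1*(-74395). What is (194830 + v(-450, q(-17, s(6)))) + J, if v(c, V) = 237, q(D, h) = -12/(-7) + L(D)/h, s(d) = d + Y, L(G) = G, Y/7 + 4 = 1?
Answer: 191944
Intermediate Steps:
Y = -21 (Y = -28 + 7*1 = -28 + 7 = -21)
J = -3123 (J = -77518 + 74395 = -3123)
s(d) = -21 + d (s(d) = d - 21 = -21 + d)
q(D, h) = 12/7 + D/h (q(D, h) = -12/(-7) + D/h = -12*(-1/7) + D/h = 12/7 + D/h)
(194830 + v(-450, q(-17, s(6)))) + J = (194830 + 237) - 3123 = 195067 - 3123 = 191944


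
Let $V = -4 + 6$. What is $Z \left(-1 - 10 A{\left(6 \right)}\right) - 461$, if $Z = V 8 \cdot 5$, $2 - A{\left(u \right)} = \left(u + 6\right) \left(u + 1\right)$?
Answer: $65059$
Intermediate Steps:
$V = 2$
$A{\left(u \right)} = 2 - \left(1 + u\right) \left(6 + u\right)$ ($A{\left(u \right)} = 2 - \left(u + 6\right) \left(u + 1\right) = 2 - \left(6 + u\right) \left(1 + u\right) = 2 - \left(1 + u\right) \left(6 + u\right)$)
$Z = 80$ ($Z = 2 \cdot 8 \cdot 5 = 16 \cdot 5 = 80$)
$Z \left(-1 - 10 A{\left(6 \right)}\right) - 461 = 80 \left(-1 - 10 \left(-4 - 6^{2} - 42\right)\right) - 461 = 80 \left(-1 - 10 \left(-4 - 36 - 42\right)\right) - 461 = 80 \left(-1 - -820\right) - 461 = 80 \left(-1 + 820\right) - 461 = 80 \cdot 819 - 461 = 65520 - 461 = 65059$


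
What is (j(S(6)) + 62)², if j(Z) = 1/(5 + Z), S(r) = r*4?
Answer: 3236401/841 ≈ 3848.3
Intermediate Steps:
S(r) = 4*r
(j(S(6)) + 62)² = (1/(5 + 4*6) + 62)² = (1/(5 + 24) + 62)² = (1/29 + 62)² = (1799/29)² = 3236401/841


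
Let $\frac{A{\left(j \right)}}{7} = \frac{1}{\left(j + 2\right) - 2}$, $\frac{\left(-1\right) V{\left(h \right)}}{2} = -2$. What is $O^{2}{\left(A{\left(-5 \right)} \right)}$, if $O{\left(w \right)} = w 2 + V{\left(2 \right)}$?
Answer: $\frac{36}{25} \approx 1.44$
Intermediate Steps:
$V{\left(h \right)} = 4$ ($V{\left(h \right)} = \left(-2\right) \left(-2\right) = 4$)
$A{\left(j \right)} = \frac{7}{j}$ ($A{\left(j \right)} = \frac{7}{\left(j + 2\right) - 2} = \frac{7}{\left(2 + j\right) - 2} = \frac{7}{j}$)
$O{\left(w \right)} = 4 + 2 w$ ($O{\left(w \right)} = w 2 + 4 = 2 w + 4 = 4 + 2 w$)
$O^{2}{\left(A{\left(-5 \right)} \right)} = \left(4 + 2 \frac{7}{-5}\right)^{2} = \left(4 + 2 \cdot 7 \left(- \frac{1}{5}\right)\right)^{2} = \left(4 + 2 \left(- \frac{7}{5}\right)\right)^{2} = \left(4 - \frac{14}{5}\right)^{2} = \left(\frac{6}{5}\right)^{2} = \frac{36}{25}$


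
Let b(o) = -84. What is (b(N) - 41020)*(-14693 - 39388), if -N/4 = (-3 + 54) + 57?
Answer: 2222945424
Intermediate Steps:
N = -432 (N = -4*((-3 + 54) + 57) = -4*(51 + 57) = -4*108 = -432)
(b(N) - 41020)*(-14693 - 39388) = (-84 - 41020)*(-14693 - 39388) = -41104*(-54081) = 2222945424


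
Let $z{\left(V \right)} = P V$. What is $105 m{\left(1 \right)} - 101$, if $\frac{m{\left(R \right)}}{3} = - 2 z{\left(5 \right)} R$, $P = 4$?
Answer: $-12701$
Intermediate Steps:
$z{\left(V \right)} = 4 V$
$m{\left(R \right)} = - 120 R$ ($m{\left(R \right)} = 3 - 2 \cdot 4 \cdot 5 R = 3 \left(-2\right) 20 R = 3 \left(- 40 R\right) = - 120 R$)
$105 m{\left(1 \right)} - 101 = 105 \left(\left(-120\right) 1\right) - 101 = 105 \left(-120\right) - 101 = -12600 - 101 = -12701$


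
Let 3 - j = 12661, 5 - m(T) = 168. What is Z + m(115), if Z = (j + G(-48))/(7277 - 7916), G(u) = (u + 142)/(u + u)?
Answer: -4391905/30672 ≈ -143.19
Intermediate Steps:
G(u) = (142 + u)/(2*u) (G(u) = (142 + u)/((2*u)) = (142 + u)*(1/(2*u)) = (142 + u)/(2*u))
m(T) = -163 (m(T) = 5 - 1*168 = 5 - 168 = -163)
j = -12658 (j = 3 - 1*12661 = 3 - 12661 = -12658)
Z = 607631/30672 (Z = (-12658 + (½)*(142 - 48)/(-48))/(7277 - 7916) = (-12658 + (½)*(-1/48)*94)/(-639) = (-12658 - 47/48)*(-1/639) = -607631/48*(-1/639) = 607631/30672 ≈ 19.811)
Z + m(115) = 607631/30672 - 163 = -4391905/30672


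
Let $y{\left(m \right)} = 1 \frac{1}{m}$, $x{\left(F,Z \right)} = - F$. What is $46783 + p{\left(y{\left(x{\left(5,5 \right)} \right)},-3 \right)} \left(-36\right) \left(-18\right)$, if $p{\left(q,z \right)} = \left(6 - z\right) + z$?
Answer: $50671$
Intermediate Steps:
$y{\left(m \right)} = \frac{1}{m}$
$p{\left(q,z \right)} = 6$
$46783 + p{\left(y{\left(x{\left(5,5 \right)} \right)},-3 \right)} \left(-36\right) \left(-18\right) = 46783 + 6 \left(-36\right) \left(-18\right) = 46783 - -3888 = 46783 + 3888 = 50671$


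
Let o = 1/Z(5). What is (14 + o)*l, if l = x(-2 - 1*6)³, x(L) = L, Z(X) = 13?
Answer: -93696/13 ≈ -7207.4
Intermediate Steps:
l = -512 (l = (-2 - 1*6)³ = (-2 - 6)³ = (-8)³ = -512)
o = 1/13 ≈ 0.076923
(14 + o)*l = (14 + 1/13)*(-512) = (183/13)*(-512) = -93696/13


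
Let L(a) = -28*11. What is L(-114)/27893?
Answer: -308/27893 ≈ -0.011042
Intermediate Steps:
L(a) = -308
L(-114)/27893 = -308/27893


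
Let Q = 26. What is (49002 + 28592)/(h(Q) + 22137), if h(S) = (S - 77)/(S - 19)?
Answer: 271579/77454 ≈ 3.5063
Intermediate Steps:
h(S) = (-77 + S)/(-19 + S)
(49002 + 28592)/(h(Q) + 22137) = (49002 + 28592)/((-77 + 26)/(-19 + 26) + 22137) = 77594/(-51/7 + 22137) = 77594/(154908/7) = 77594*(7/154908) = 271579/77454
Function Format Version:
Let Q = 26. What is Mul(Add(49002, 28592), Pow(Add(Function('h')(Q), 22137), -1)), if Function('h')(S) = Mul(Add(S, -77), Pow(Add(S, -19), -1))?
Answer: Rational(271579, 77454) ≈ 3.5063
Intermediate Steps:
Function('h')(S) = Mul(Pow(Add(-19, S), -1), Add(-77, S)) (Function('h')(S) = Mul(Add(-77, S), Pow(Add(-19, S), -1)) = Mul(Pow(Add(-19, S), -1), Add(-77, S)))
Mul(Add(49002, 28592), Pow(Add(Function('h')(Q), 22137), -1)) = Mul(Add(49002, 28592), Pow(Add(Mul(Pow(Add(-19, 26), -1), Add(-77, 26)), 22137), -1)) = Mul(77594, Pow(Add(Mul(Pow(7, -1), -51), 22137), -1)) = Mul(77594, Pow(Add(Mul(Rational(1, 7), -51), 22137), -1)) = Mul(77594, Pow(Add(Rational(-51, 7), 22137), -1)) = Mul(77594, Pow(Rational(154908, 7), -1)) = Mul(77594, Rational(7, 154908)) = Rational(271579, 77454)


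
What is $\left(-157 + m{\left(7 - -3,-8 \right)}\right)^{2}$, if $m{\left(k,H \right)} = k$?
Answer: $21609$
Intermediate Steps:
$\left(-157 + m{\left(7 - -3,-8 \right)}\right)^{2} = \left(-157 + \left(7 - -3\right)\right)^{2} = \left(-157 + \left(7 + 3\right)\right)^{2} = \left(-157 + 10\right)^{2} = \left(-147\right)^{2} = 21609$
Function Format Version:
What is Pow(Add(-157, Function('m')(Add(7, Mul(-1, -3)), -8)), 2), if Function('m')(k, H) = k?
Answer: 21609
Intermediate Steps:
Pow(Add(-157, Function('m')(Add(7, Mul(-1, -3)), -8)), 2) = Pow(Add(-157, Add(7, Mul(-1, -3))), 2) = Pow(Add(-157, Add(7, 3)), 2) = Pow(Add(-157, 10), 2) = Pow(-147, 2) = 21609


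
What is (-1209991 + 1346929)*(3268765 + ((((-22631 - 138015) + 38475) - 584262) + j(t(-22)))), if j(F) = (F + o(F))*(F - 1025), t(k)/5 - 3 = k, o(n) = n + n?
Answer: 394591229016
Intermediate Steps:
o(n) = 2*n
t(k) = 15 + 5*k
j(F) = 3*F*(-1025 + F) (j(F) = (F + 2*F)*(F - 1025) = (3*F)*(-1025 + F) = 3*F*(-1025 + F))
(-1209991 + 1346929)*(3268765 + ((((-22631 - 138015) + 38475) - 584262) + j(t(-22)))) = (-1209991 + 1346929)*(3268765 + ((((-22631 - 138015) + 38475) - 584262) + 3*(15 + 5*(-22))*(-1025 + (15 + 5*(-22))))) = 136938*(3268765 + (((-160646 + 38475) - 584262) + 3*(15 - 110)*(-1025 + (15 - 110)))) = 136938*(3268765 + ((-122171 - 584262) + 3*(-95)*(-1025 - 95))) = 136938*(3268765 + (-706433 + 3*(-95)*(-1120))) = 136938*(3268765 + (-706433 + 319200)) = 136938*(3268765 - 387233) = 136938*2881532 = 394591229016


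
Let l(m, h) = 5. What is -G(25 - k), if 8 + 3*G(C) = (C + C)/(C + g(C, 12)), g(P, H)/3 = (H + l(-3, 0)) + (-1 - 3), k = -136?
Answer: 213/100 ≈ 2.1300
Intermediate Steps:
g(P, H) = 3 + 3*H (g(P, H) = 3*((H + 5) + (-1 - 3)) = 3*((5 + H) - 4) = 3*(1 + H) = 3 + 3*H)
G(C) = -8/3 + 2*C/(3*(39 + C)) (G(C) = -8/3 + ((C + C)/(C + (3 + 3*12)))/3 = -8/3 + ((2*C)/(C + (3 + 36)))/3 = -8/3 + ((2*C)/(C + 39))/3 = -8/3 + ((2*C)/(39 + C))/3 = -8/3 + (2*C/(39 + C))/3 = -8/3 + 2*C/(3*(39 + C)))
-G(25 - k) = -2*(-52 - (25 - 1*(-136)))/(39 + (25 - 1*(-136))) = -2*(-52 - (25 + 136))/(39 + (25 + 136)) = -2*(-52 - 1*161)/(39 + 161) = -2*(-52 - 161)/200 = -2*(-213)/200 = -1*(-213/100) = 213/100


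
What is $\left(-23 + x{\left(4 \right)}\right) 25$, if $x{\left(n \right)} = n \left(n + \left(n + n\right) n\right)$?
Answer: $3025$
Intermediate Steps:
$x{\left(n \right)} = n \left(n + 2 n^{2}\right)$ ($x{\left(n \right)} = n \left(n + 2 n n\right) = n \left(n + 2 n^{2}\right)$)
$\left(-23 + x{\left(4 \right)}\right) 25 = \left(-23 + 4^{2} \left(1 + 2 \cdot 4\right)\right) 25 = \left(-23 + 16 \left(1 + 8\right)\right) 25 = \left(-23 + 16 \cdot 9\right) 25 = \left(-23 + 144\right) 25 = 121 \cdot 25 = 3025$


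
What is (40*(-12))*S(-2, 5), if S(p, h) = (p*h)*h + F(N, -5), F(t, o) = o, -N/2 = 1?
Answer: 26400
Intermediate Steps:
N = -2 (N = -2*1 = -2)
S(p, h) = -5 + p*h² (S(p, h) = (p*h)*h - 5 = (h*p)*h - 5 = p*h² - 5 = -5 + p*h²)
(40*(-12))*S(-2, 5) = (40*(-12))*(-5 - 2*5²) = -480*(-5 - 2*25) = -480*(-5 - 50) = -480*(-55) = 26400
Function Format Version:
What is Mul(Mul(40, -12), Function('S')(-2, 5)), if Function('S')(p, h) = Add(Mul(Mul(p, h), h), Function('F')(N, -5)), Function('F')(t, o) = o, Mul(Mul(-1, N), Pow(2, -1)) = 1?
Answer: 26400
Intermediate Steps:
N = -2 (N = Mul(-2, 1) = -2)
Function('S')(p, h) = Add(-5, Mul(p, Pow(h, 2))) (Function('S')(p, h) = Add(Mul(Mul(p, h), h), -5) = Add(Mul(Mul(h, p), h), -5) = Add(Mul(p, Pow(h, 2)), -5) = Add(-5, Mul(p, Pow(h, 2))))
Mul(Mul(40, -12), Function('S')(-2, 5)) = Mul(Mul(40, -12), Add(-5, Mul(-2, Pow(5, 2)))) = Mul(-480, Add(-5, Mul(-2, 25))) = Mul(-480, Add(-5, -50)) = Mul(-480, -55) = 26400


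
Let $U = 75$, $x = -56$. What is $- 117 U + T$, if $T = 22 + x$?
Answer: $-8809$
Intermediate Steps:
$T = -34$ ($T = 22 - 56 = -34$)
$- 117 U + T = \left(-117\right) 75 - 34 = -8775 - 34 = -8809$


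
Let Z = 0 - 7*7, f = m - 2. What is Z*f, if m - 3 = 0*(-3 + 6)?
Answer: -49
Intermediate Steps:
m = 3 (m = 3 + 0*(-3 + 6) = 3 + 0*3 = 3 + 0 = 3)
f = 1 (f = 3 - 2 = 1)
Z = -49 (Z = 0 - 49 = -49)
Z*f = -49*1 = -49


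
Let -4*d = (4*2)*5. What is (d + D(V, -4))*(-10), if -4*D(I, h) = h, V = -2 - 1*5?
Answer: 90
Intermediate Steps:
V = -7 (V = -2 - 5 = -7)
D(I, h) = -h/4
d = -10 (d = -4*2*5/4 = -2*5 = -¼*40 = -10)
(d + D(V, -4))*(-10) = (-10 - ¼*(-4))*(-10) = (-10 + 1)*(-10) = -9*(-10) = 90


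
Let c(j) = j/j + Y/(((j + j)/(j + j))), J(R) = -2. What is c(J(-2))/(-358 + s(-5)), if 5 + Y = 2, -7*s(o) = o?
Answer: 14/2501 ≈ 0.0055978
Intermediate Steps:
s(o) = -o/7
Y = -3 (Y = -5 + 2 = -3)
c(j) = -2 (c(j) = j/j - 3/((j + j)/(j + j)) = 1 - 3/((2*j)/((2*j))) = 1 - 3/((2*j)*(1/(2*j))) = 1 - 3/1 = 1 - 3*1 = 1 - 3 = -2)
c(J(-2))/(-358 + s(-5)) = -2/(-358 - ⅐*(-5)) = -2/(-358 + 5/7) = -2/(-2501/7) = -7/2501*(-2) = 14/2501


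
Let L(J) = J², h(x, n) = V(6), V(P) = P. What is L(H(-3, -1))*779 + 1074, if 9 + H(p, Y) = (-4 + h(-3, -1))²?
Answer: 20549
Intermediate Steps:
h(x, n) = 6
H(p, Y) = -5 (H(p, Y) = -9 + (-4 + 6)² = -9 + 2² = -9 + 4 = -5)
L(H(-3, -1))*779 + 1074 = (-5)²*779 + 1074 = 25*779 + 1074 = 19475 + 1074 = 20549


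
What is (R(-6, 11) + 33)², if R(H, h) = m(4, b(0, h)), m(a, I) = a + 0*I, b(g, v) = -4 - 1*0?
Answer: 1369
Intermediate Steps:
b(g, v) = -4 (b(g, v) = -4 + 0 = -4)
m(a, I) = a (m(a, I) = a + 0 = a)
R(H, h) = 4
(R(-6, 11) + 33)² = (4 + 33)² = 37² = 1369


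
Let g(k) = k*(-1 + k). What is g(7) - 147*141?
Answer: -20685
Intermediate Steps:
g(7) - 147*141 = 7*(-1 + 7) - 147*141 = 7*6 - 20727 = 42 - 20727 = -20685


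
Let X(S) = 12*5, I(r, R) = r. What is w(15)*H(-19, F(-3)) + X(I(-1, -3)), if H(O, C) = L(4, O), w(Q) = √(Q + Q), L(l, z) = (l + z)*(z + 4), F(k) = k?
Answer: 60 + 225*√30 ≈ 1292.4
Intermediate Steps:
L(l, z) = (4 + z)*(l + z) (L(l, z) = (l + z)*(4 + z) = (4 + z)*(l + z))
w(Q) = √2*√Q (w(Q) = √(2*Q) = √2*√Q)
X(S) = 60
H(O, C) = 16 + O² + 8*O (H(O, C) = O² + 4*4 + 4*O + 4*O = O² + 16 + 4*O + 4*O = 16 + O² + 8*O)
w(15)*H(-19, F(-3)) + X(I(-1, -3)) = (√2*√15)*(16 + (-19)² + 8*(-19)) + 60 = √30*(16 + 361 - 152) + 60 = √30*225 + 60 = 225*√30 + 60 = 60 + 225*√30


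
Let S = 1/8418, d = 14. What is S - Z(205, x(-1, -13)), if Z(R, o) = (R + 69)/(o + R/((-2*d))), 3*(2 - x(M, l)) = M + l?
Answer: 193748743/462990 ≈ 418.47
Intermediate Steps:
x(M, l) = 2 - M/3 - l/3 (x(M, l) = 2 - (M + l)/3 = 2 + (-M/3 - l/3) = 2 - M/3 - l/3)
Z(R, o) = (69 + R)/(o - R/28) (Z(R, o) = (R + 69)/(o + R/((-2*14))) = (69 + R)/(o + R/(-28)) = (69 + R)/(o + R*(-1/28)) = (69 + R)/(o - R/28))
S = 1/8418 ≈ 0.00011879
S - Z(205, x(-1, -13)) = 1/8418 - 28*(69 + 205)/(-1*205 + 28*(2 - ⅓*(-1) - ⅓*(-13))) = 1/8418 - 28*274/(-205 + 28*(2 + ⅓ + 13/3)) = 1/8418 - 28*274/(-205 + 28*(20/3)) = 1/8418 - 28*274/(-205 + 560/3) = 1/8418 - 28*274/(-55/3) = 1/8418 - 28*(-3)*274/55 = 1/8418 - 1*(-23016/55) = 1/8418 + 23016/55 = 193748743/462990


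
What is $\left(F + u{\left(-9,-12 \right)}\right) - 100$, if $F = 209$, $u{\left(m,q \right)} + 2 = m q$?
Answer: $215$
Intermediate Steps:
$u{\left(m,q \right)} = -2 + m q$
$\left(F + u{\left(-9,-12 \right)}\right) - 100 = \left(209 - -106\right) - 100 = \left(209 + \left(-2 + 108\right)\right) - 100 = \left(209 + 106\right) - 100 = 315 - 100 = 215$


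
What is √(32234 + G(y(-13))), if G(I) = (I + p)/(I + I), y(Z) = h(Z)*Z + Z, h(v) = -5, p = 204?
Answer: √5447962/13 ≈ 179.55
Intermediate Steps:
y(Z) = -4*Z (y(Z) = -5*Z + Z = -4*Z)
G(I) = (204 + I)/(2*I) (G(I) = (I + 204)/(I + I) = (204 + I)/((2*I)) = (204 + I)*(1/(2*I)) = (204 + I)/(2*I))
√(32234 + G(y(-13))) = √(32234 + (204 - 4*(-13))/(2*((-4*(-13))))) = √(32234 + (½)*(204 + 52)/52) = √(32234 + (½)*(1/52)*256) = √(32234 + 32/13) = √(419074/13) = √5447962/13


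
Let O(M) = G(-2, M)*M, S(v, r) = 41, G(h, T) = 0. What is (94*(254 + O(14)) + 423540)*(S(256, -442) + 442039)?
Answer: 197793665280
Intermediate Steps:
O(M) = 0 (O(M) = 0*M = 0)
(94*(254 + O(14)) + 423540)*(S(256, -442) + 442039) = (94*(254 + 0) + 423540)*(41 + 442039) = (94*254 + 423540)*442080 = (23876 + 423540)*442080 = 447416*442080 = 197793665280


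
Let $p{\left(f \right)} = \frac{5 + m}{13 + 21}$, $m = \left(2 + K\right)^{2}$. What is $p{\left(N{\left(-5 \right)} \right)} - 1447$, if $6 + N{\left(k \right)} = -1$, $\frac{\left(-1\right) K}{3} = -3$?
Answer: $- \frac{24536}{17} \approx -1443.3$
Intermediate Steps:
$K = 9$ ($K = \left(-3\right) \left(-3\right) = 9$)
$N{\left(k \right)} = -7$ ($N{\left(k \right)} = -6 - 1 = -7$)
$m = 121$ ($m = \left(2 + 9\right)^{2} = 11^{2} = 121$)
$p{\left(f \right)} = \frac{63}{17}$ ($p{\left(f \right)} = \frac{5 + 121}{13 + 21} = \frac{126}{34} = 126 \cdot \frac{1}{34} = \frac{63}{17}$)
$p{\left(N{\left(-5 \right)} \right)} - 1447 = \frac{63}{17} - 1447 = - \frac{24536}{17}$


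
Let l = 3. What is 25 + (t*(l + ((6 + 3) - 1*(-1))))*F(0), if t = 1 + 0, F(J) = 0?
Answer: 25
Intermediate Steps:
t = 1
25 + (t*(l + ((6 + 3) - 1*(-1))))*F(0) = 25 + (1*(3 + ((6 + 3) - 1*(-1))))*0 = 25 + (1*(3 + (9 + 1)))*0 = 25 + (1*(3 + 10))*0 = 25 + (1*13)*0 = 25 + 13*0 = 25 + 0 = 25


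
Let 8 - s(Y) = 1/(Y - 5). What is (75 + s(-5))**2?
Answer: 690561/100 ≈ 6905.6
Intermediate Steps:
s(Y) = 8 - 1/(-5 + Y) (s(Y) = 8 - 1/(Y - 5) = 8 - 1/(-5 + Y))
(75 + s(-5))**2 = (75 + (-41 + 8*(-5))/(-5 - 5))**2 = (75 + (-41 - 40)/(-10))**2 = (75 - 1/10*(-81))**2 = (75 + 81/10)**2 = (831/10)**2 = 690561/100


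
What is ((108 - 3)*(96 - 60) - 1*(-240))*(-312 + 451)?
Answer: 558780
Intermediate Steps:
((108 - 3)*(96 - 60) - 1*(-240))*(-312 + 451) = (105*36 + 240)*139 = (3780 + 240)*139 = 4020*139 = 558780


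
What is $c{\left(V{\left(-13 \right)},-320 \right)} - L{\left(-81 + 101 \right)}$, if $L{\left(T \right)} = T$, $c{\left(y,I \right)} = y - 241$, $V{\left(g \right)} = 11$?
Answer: $-250$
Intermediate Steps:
$c{\left(y,I \right)} = -241 + y$
$c{\left(V{\left(-13 \right)},-320 \right)} - L{\left(-81 + 101 \right)} = \left(-241 + 11\right) - \left(-81 + 101\right) = -230 - 20 = -250$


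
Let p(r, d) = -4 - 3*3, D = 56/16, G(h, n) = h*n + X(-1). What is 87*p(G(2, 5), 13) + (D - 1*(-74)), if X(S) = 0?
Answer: -2107/2 ≈ -1053.5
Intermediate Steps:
G(h, n) = h*n (G(h, n) = h*n + 0 = h*n)
D = 7/2 (D = 56*(1/16) = 7/2 ≈ 3.5000)
p(r, d) = -13 (p(r, d) = -4 - 9 = -13)
87*p(G(2, 5), 13) + (D - 1*(-74)) = 87*(-13) + (7/2 - 1*(-74)) = -1131 + (7/2 + 74) = -1131 + 155/2 = -2107/2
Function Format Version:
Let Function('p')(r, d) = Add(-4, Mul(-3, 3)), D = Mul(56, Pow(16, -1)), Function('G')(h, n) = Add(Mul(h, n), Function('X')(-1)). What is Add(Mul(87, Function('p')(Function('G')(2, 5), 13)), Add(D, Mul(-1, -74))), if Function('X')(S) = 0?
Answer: Rational(-2107, 2) ≈ -1053.5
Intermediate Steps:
Function('G')(h, n) = Mul(h, n) (Function('G')(h, n) = Add(Mul(h, n), 0) = Mul(h, n))
D = Rational(7, 2) (D = Mul(56, Rational(1, 16)) = Rational(7, 2) ≈ 3.5000)
Function('p')(r, d) = -13 (Function('p')(r, d) = Add(-4, -9) = -13)
Add(Mul(87, Function('p')(Function('G')(2, 5), 13)), Add(D, Mul(-1, -74))) = Add(Mul(87, -13), Add(Rational(7, 2), Mul(-1, -74))) = Add(-1131, Add(Rational(7, 2), 74)) = Add(-1131, Rational(155, 2)) = Rational(-2107, 2)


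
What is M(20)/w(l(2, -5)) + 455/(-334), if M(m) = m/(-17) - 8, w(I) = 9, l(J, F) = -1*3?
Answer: -40573/17034 ≈ -2.3819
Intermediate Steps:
l(J, F) = -3
M(m) = -8 - m/17 (M(m) = -m/17 - 8 = -8 - m/17)
M(20)/w(l(2, -5)) + 455/(-334) = (-8 - 1/17*20)/9 + 455/(-334) = (-8 - 20/17)*(1/9) + 455*(-1/334) = -156/17*1/9 - 455/334 = -52/51 - 455/334 = -40573/17034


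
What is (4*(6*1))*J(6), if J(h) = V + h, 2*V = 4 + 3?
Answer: 228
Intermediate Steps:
V = 7/2 (V = (4 + 3)/2 = (½)*7 = 7/2 ≈ 3.5000)
J(h) = 7/2 + h
(4*(6*1))*J(6) = (4*(6*1))*(7/2 + 6) = (4*6)*(19/2) = 24*(19/2) = 228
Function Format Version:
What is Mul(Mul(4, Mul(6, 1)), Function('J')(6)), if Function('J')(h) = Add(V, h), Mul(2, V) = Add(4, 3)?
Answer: 228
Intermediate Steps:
V = Rational(7, 2) (V = Mul(Rational(1, 2), Add(4, 3)) = Mul(Rational(1, 2), 7) = Rational(7, 2) ≈ 3.5000)
Function('J')(h) = Add(Rational(7, 2), h)
Mul(Mul(4, Mul(6, 1)), Function('J')(6)) = Mul(Mul(4, Mul(6, 1)), Add(Rational(7, 2), 6)) = Mul(Mul(4, 6), Rational(19, 2)) = Mul(24, Rational(19, 2)) = 228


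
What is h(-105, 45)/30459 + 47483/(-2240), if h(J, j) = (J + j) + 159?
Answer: -43820089/2067520 ≈ -21.195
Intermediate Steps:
h(J, j) = 159 + J + j
h(-105, 45)/30459 + 47483/(-2240) = (159 - 105 + 45)/30459 + 47483/(-2240) = 99*(1/30459) + 47483*(-1/2240) = 3/923 - 47483/2240 = -43820089/2067520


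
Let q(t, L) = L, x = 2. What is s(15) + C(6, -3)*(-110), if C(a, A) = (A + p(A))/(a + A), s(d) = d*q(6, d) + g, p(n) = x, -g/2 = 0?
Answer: 785/3 ≈ 261.67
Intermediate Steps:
g = 0 (g = -2*0 = 0)
p(n) = 2
s(d) = d² (s(d) = d*d + 0 = d² + 0 = d²)
C(a, A) = (2 + A)/(A + a) (C(a, A) = (A + 2)/(a + A) = (2 + A)/(A + a))
s(15) + C(6, -3)*(-110) = 15² + ((2 - 3)/(-3 + 6))*(-110) = 225 + (-1/3)*(-110) = 225 + ((⅓)*(-1))*(-110) = 225 - ⅓*(-110) = 225 + 110/3 = 785/3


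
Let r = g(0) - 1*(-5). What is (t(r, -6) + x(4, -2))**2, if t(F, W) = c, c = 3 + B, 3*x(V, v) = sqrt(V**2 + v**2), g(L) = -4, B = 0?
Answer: 101/9 + 4*sqrt(5) ≈ 20.167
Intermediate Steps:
x(V, v) = sqrt(V**2 + v**2)/3
r = 1 (r = -4 - 1*(-5) = -4 + 5 = 1)
c = 3 (c = 3 + 0 = 3)
t(F, W) = 3
(t(r, -6) + x(4, -2))**2 = (3 + sqrt(4**2 + (-2)**2)/3)**2 = (3 + sqrt(16 + 4)/3)**2 = (3 + sqrt(20)/3)**2 = (3 + (2*sqrt(5))/3)**2 = (3 + 2*sqrt(5)/3)**2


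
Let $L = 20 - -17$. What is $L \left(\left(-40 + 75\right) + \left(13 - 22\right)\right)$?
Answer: $962$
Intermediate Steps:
$L = 37$ ($L = 20 + 17 = 37$)
$L \left(\left(-40 + 75\right) + \left(13 - 22\right)\right) = 37 \left(\left(-40 + 75\right) + \left(13 - 22\right)\right) = 37 \left(35 + \left(13 - 22\right)\right) = 37 \left(35 - 9\right) = 37 \cdot 26 = 962$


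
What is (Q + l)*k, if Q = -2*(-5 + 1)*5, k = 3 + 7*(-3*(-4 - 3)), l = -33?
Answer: 1050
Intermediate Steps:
k = 150 (k = 3 + 7*(-3*(-7)) = 3 + 7*21 = 3 + 147 = 150)
Q = 40 (Q = -2*(-4)*5 = 8*5 = 40)
(Q + l)*k = (40 - 33)*150 = 7*150 = 1050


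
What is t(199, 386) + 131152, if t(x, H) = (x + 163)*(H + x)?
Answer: 342922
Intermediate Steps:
t(x, H) = (163 + x)*(H + x)
t(199, 386) + 131152 = (199² + 163*386 + 163*199 + 386*199) + 131152 = (39601 + 62918 + 32437 + 76814) + 131152 = 211770 + 131152 = 342922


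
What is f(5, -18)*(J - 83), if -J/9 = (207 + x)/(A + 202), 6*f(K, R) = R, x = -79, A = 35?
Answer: 20823/79 ≈ 263.58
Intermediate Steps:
f(K, R) = R/6
J = -384/79 (J = -9*(207 - 79)/(35 + 202) = -1152/237 = -9*128/237 = -384/79 ≈ -4.8608)
f(5, -18)*(J - 83) = ((⅙)*(-18))*(-384/79 - 83) = -3*(-6941/79) = 20823/79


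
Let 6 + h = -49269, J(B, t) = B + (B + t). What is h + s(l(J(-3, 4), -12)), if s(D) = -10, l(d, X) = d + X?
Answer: -49285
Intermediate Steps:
J(B, t) = t + 2*B
h = -49275 (h = -6 - 49269 = -49275)
l(d, X) = X + d
h + s(l(J(-3, 4), -12)) = -49275 - 10 = -49285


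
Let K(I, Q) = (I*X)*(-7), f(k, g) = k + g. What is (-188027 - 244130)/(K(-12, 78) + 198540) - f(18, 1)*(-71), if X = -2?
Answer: 267171671/198372 ≈ 1346.8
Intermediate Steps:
f(k, g) = g + k
K(I, Q) = 14*I (K(I, Q) = (I*(-2))*(-7) = -2*I*(-7) = 14*I)
(-188027 - 244130)/(K(-12, 78) + 198540) - f(18, 1)*(-71) = (-188027 - 244130)/(14*(-12) + 198540) - (1 + 18)*(-71) = -432157/(-168 + 198540) - 19*(-71) = -432157/198372 - 1*(-1349) = -432157*1/198372 + 1349 = -432157/198372 + 1349 = 267171671/198372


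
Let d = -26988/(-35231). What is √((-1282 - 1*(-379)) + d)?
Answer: 3*I*√2539396555/5033 ≈ 30.037*I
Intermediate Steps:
d = 26988/35231 (d = -26988*(-1/35231) = 26988/35231 ≈ 0.76603)
√((-1282 - 1*(-379)) + d) = √((-1282 - 1*(-379)) + 26988/35231) = √((-1282 + 379) + 26988/35231) = √(-903 + 26988/35231) = √(-31786605/35231) = 3*I*√2539396555/5033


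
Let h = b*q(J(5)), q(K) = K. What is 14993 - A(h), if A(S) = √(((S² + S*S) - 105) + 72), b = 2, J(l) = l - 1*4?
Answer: 14993 - 5*I ≈ 14993.0 - 5.0*I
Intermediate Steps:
J(l) = -4 + l (J(l) = l - 4 = -4 + l)
h = 2 (h = 2*(-4 + 5) = 2*1 = 2)
A(S) = √(-33 + 2*S²) (A(S) = √(((S² + S²) - 105) + 72) = √((2*S² - 105) + 72) = √((-105 + 2*S²) + 72) = √(-33 + 2*S²))
14993 - A(h) = 14993 - √(-33 + 2*2²) = 14993 - √(-33 + 2*4) = 14993 - √(-33 + 8) = 14993 - √(-25) = 14993 - 5*I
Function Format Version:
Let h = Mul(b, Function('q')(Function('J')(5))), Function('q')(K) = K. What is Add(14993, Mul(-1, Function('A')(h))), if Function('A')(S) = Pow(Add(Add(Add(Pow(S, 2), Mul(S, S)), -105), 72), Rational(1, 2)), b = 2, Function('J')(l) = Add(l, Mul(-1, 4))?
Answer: Add(14993, Mul(-5, I)) ≈ Add(14993., Mul(-5.0000, I))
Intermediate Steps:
Function('J')(l) = Add(-4, l) (Function('J')(l) = Add(l, -4) = Add(-4, l))
h = 2 (h = Mul(2, Add(-4, 5)) = Mul(2, 1) = 2)
Function('A')(S) = Pow(Add(-33, Mul(2, Pow(S, 2))), Rational(1, 2)) (Function('A')(S) = Pow(Add(Add(Add(Pow(S, 2), Pow(S, 2)), -105), 72), Rational(1, 2)) = Pow(Add(Add(Mul(2, Pow(S, 2)), -105), 72), Rational(1, 2)) = Pow(Add(Add(-105, Mul(2, Pow(S, 2))), 72), Rational(1, 2)) = Pow(Add(-33, Mul(2, Pow(S, 2))), Rational(1, 2)))
Add(14993, Mul(-1, Function('A')(h))) = Add(14993, Mul(-1, Pow(Add(-33, Mul(2, Pow(2, 2))), Rational(1, 2)))) = Add(14993, Mul(-1, Pow(Add(-33, Mul(2, 4)), Rational(1, 2)))) = Add(14993, Mul(-1, Pow(Add(-33, 8), Rational(1, 2)))) = Add(14993, Mul(-1, Pow(-25, Rational(1, 2)))) = Add(14993, Mul(-1, Mul(5, I))) = Add(14993, Mul(-5, I))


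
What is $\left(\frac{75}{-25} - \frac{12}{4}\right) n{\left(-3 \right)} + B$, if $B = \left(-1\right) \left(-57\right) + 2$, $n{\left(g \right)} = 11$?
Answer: $-7$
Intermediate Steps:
$B = 59$ ($B = 57 + 2 = 59$)
$\left(\frac{75}{-25} - \frac{12}{4}\right) n{\left(-3 \right)} + B = \left(\frac{75}{-25} - \frac{12}{4}\right) 11 + 59 = \left(75 \left(- \frac{1}{25}\right) - 3\right) 11 + 59 = \left(-3 - 3\right) 11 + 59 = \left(-6\right) 11 + 59 = -66 + 59 = -7$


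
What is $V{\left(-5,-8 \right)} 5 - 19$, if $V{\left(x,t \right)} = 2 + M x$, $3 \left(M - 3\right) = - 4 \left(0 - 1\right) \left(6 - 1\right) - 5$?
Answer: $-209$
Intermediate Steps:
$M = 8$ ($M = 3 + \frac{- 4 \left(0 - 1\right) \left(6 - 1\right) - 5}{3} = 3 + \frac{- 4 \left(\left(-1\right) 5\right) - 5}{3} = 3 + \frac{\left(-4\right) \left(-5\right) - 5}{3} = 3 + \frac{20 - 5}{3} = 3 + \frac{1}{3} \cdot 15 = 3 + 5 = 8$)
$V{\left(x,t \right)} = 2 + 8 x$
$V{\left(-5,-8 \right)} 5 - 19 = \left(2 + 8 \left(-5\right)\right) 5 - 19 = \left(2 - 40\right) 5 - 19 = \left(-38\right) 5 - 19 = -190 - 19 = -209$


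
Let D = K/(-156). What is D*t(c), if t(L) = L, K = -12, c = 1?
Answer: 1/13 ≈ 0.076923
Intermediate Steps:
D = 1/13 (D = -12/(-156) = -12*(-1/156) = 1/13 ≈ 0.076923)
D*t(c) = (1/13)*1 = 1/13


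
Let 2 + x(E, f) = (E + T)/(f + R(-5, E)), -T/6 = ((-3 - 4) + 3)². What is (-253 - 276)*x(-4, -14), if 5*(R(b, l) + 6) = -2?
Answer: -78292/51 ≈ -1535.1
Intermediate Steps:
T = -96 (T = -6*((-3 - 4) + 3)² = -6*(-7 + 3)² = -6*(-4)² = -6*16 = -96)
R(b, l) = -32/5 (R(b, l) = -6 + (⅕)*(-2) = -6 - ⅖ = -32/5)
x(E, f) = -2 + (-96 + E)/(-32/5 + f) (x(E, f) = -2 + (E - 96)/(f - 32/5) = -2 + (-96 + E)/(-32/5 + f))
(-253 - 276)*x(-4, -14) = (-253 - 276)*((-416 - 10*(-14) + 5*(-4))/(-32 + 5*(-14))) = -529*(-416 + 140 - 20)/(-32 - 70) = -529*(-296)/(-102) = -(-529)*(-296)/102 = -529*148/51 = -78292/51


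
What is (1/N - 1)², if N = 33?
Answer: 1024/1089 ≈ 0.94031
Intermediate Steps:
(1/N - 1)² = (1/33 - 1)² = (-32/33)² = 1024/1089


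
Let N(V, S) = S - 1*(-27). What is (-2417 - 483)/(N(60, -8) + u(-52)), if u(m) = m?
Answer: 2900/33 ≈ 87.879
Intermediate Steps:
N(V, S) = 27 + S (N(V, S) = S + 27 = 27 + S)
(-2417 - 483)/(N(60, -8) + u(-52)) = (-2417 - 483)/((27 - 8) - 52) = -2900/(19 - 52) = -2900/(-33) = -2900*(-1/33) = 2900/33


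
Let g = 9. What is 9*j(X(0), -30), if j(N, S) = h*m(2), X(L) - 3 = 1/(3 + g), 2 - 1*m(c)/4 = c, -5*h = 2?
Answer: 0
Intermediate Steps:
h = -⅖ (h = -⅕*2 = -⅖ ≈ -0.40000)
m(c) = 8 - 4*c
X(L) = 37/12 (X(L) = 3 + 1/(3 + 9) = 3 + 1/12 = 37/12)
j(N, S) = 0 (j(N, S) = -2*(8 - 4*2)/5 = -2*(8 - 8)/5 = -⅖*0 = 0)
9*j(X(0), -30) = 9*0 = 0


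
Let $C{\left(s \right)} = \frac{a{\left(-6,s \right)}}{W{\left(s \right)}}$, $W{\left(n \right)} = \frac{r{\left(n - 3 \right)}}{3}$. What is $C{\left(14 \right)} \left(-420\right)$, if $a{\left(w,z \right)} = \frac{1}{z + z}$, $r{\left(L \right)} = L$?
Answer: $- \frac{45}{11} \approx -4.0909$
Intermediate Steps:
$a{\left(w,z \right)} = \frac{1}{2 z}$
$W{\left(n \right)} = -1 + \frac{n}{3}$ ($W{\left(n \right)} = \frac{n - 3}{3} = \left(n - 3\right) \frac{1}{3} = \left(-3 + n\right) \frac{1}{3} = -1 + \frac{n}{3}$)
$C{\left(s \right)} = \frac{1}{2 s \left(-1 + \frac{s}{3}\right)}$ ($C{\left(s \right)} = \frac{\frac{1}{2} \frac{1}{s}}{-1 + \frac{s}{3}} = \frac{1}{2 s \left(-1 + \frac{s}{3}\right)}$)
$C{\left(14 \right)} \left(-420\right) = \frac{3}{2 \cdot 14 \left(-3 + 14\right)} \left(-420\right) = \frac{3}{2} \cdot \frac{1}{14} \cdot \frac{1}{11} \left(-420\right) = \frac{3}{308} \left(-420\right) = - \frac{45}{11}$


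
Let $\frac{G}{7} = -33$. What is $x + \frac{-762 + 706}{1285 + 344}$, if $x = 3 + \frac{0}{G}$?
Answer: $\frac{4831}{1629} \approx 2.9656$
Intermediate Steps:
$G = -231$ ($G = 7 \left(-33\right) = -231$)
$x = 3$ ($x = 3 + \frac{0}{-231} = 3 + 0 \left(- \frac{1}{231}\right) = 3 + 0 = 3$)
$x + \frac{-762 + 706}{1285 + 344} = 3 + \frac{-762 + 706}{1285 + 344} = 3 - \frac{56}{1629} = \frac{4831}{1629}$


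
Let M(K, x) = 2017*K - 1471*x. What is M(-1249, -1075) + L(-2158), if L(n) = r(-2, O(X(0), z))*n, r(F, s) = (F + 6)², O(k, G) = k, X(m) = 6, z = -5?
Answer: -972436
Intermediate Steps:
r(F, s) = (6 + F)²
M(K, x) = -1471*x + 2017*K
L(n) = 16*n (L(n) = (6 - 2)²*n = 4²*n = 16*n)
M(-1249, -1075) + L(-2158) = (-1471*(-1075) + 2017*(-1249)) + 16*(-2158) = (1581325 - 2519233) - 34528 = -937908 - 34528 = -972436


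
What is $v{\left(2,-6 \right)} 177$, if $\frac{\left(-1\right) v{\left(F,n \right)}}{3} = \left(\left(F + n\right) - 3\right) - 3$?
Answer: $5310$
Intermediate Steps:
$v{\left(F,n \right)} = 18 - 3 F - 3 n$ ($v{\left(F,n \right)} = - 3 \left(\left(\left(F + n\right) - 3\right) - 3\right) = - 3 \left(\left(-3 + F + n\right) - 3\right) = - 3 \left(-6 + F + n\right) = 18 - 3 F - 3 n$)
$v{\left(2,-6 \right)} 177 = \left(18 - 6 - -18\right) 177 = \left(18 - 6 + 18\right) 177 = 30 \cdot 177 = 5310$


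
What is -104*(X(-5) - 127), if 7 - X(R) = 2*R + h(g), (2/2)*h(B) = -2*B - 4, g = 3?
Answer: 10400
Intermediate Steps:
h(B) = -4 - 2*B (h(B) = -2*B - 4 = -4 - 2*B)
X(R) = 17 - 2*R (X(R) = 7 - (2*R + (-4 - 2*3)) = 7 - (2*R + (-4 - 6)) = 7 - (2*R - 10) = 7 - (-10 + 2*R) = 7 + (10 - 2*R) = 17 - 2*R)
-104*(X(-5) - 127) = -104*((17 - 2*(-5)) - 127) = -104*((17 + 10) - 127) = -104*(27 - 127) = -104*(-100) = 10400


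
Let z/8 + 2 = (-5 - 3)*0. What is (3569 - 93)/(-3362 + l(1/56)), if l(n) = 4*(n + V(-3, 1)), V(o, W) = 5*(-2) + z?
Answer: -48664/48523 ≈ -1.0029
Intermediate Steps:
z = -16 (z = -16 + 8*((-5 - 3)*0) = -16 + 8*(-8*0) = -16 + 8*0 = -16 + 0 = -16)
V(o, W) = -26 (V(o, W) = 5*(-2) - 16 = -10 - 16 = -26)
l(n) = -104 + 4*n (l(n) = 4*(n - 26) = 4*(-26 + n) = -104 + 4*n)
(3569 - 93)/(-3362 + l(1/56)) = (3569 - 93)/(-3362 + (-104 + 4/56)) = 3476/(-3362 + (-104 + 4*(1/56))) = 3476/(-3362 + (-104 + 1/14)) = 3476/(-3362 - 1455/14) = 3476/(-48523/14) = 3476*(-14/48523) = -48664/48523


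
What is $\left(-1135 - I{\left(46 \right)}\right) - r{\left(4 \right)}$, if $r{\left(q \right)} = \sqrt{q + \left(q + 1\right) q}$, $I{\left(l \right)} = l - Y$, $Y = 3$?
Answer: $-1178 - 2 \sqrt{6} \approx -1182.9$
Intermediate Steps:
$I{\left(l \right)} = -3 + l$ ($I{\left(l \right)} = l - 3 = -3 + l$)
$r{\left(q \right)} = \sqrt{q + q \left(1 + q\right)}$ ($r{\left(q \right)} = \sqrt{q + \left(1 + q\right) q} = \sqrt{q + q \left(1 + q\right)}$)
$\left(-1135 - I{\left(46 \right)}\right) - r{\left(4 \right)} = \left(-1135 - \left(-3 + 46\right)\right) - \sqrt{4 \left(2 + 4\right)} = \left(-1135 - 43\right) - \sqrt{4 \cdot 6} = \left(-1135 - 43\right) - \sqrt{24} = -1178 - 2 \sqrt{6}$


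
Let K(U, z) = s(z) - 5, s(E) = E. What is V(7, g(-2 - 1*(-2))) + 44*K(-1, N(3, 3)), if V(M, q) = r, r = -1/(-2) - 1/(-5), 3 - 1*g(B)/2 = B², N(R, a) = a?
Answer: -873/10 ≈ -87.300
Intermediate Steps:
g(B) = 6 - 2*B²
K(U, z) = -5 + z (K(U, z) = z - 5 = -5 + z)
r = 7/10 (r = -1*(-½) - 1*(-⅕) = ½ + ⅕ = 7/10 ≈ 0.70000)
V(M, q) = 7/10
V(7, g(-2 - 1*(-2))) + 44*K(-1, N(3, 3)) = 7/10 + 44*(-5 + 3) = 7/10 + 44*(-2) = 7/10 - 88 = -873/10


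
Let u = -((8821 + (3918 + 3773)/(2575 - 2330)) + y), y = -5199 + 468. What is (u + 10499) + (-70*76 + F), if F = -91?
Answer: 236819/245 ≈ 966.61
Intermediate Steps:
y = -4731
u = -1009741/245 (u = -((8821 + (3918 + 3773)/(2575 - 2330)) - 4731) = -((8821 + 7691/245) - 4731) = -(2168836/245 - 4731) = -1*1009741/245 = -1009741/245 ≈ -4121.4)
(u + 10499) + (-70*76 + F) = (-1009741/245 + 10499) + (-70*76 - 91) = 1562514/245 + (-5320 - 91) = 1562514/245 - 5411 = 236819/245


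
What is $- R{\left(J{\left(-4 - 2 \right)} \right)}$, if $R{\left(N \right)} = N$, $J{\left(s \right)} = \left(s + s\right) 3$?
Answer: $36$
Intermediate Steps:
$J{\left(s \right)} = 6 s$ ($J{\left(s \right)} = 2 s 3 = 6 s$)
$- R{\left(J{\left(-4 - 2 \right)} \right)} = - 6 \left(-4 - 2\right) = - 6 \left(-6\right) = \left(-1\right) \left(-36\right) = 36$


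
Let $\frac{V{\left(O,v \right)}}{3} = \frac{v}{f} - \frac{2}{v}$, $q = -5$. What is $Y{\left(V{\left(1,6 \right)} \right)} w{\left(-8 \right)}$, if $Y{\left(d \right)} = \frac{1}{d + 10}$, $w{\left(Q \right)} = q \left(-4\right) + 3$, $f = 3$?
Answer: $\frac{23}{15} \approx 1.5333$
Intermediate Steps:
$V{\left(O,v \right)} = v - \frac{6}{v}$ ($V{\left(O,v \right)} = 3 \left(\frac{v}{3} - \frac{2}{v}\right) = 3 \left(- \frac{2}{v} + \frac{v}{3}\right) = v - \frac{6}{v}$)
$w{\left(Q \right)} = 23$ ($w{\left(Q \right)} = \left(-5\right) \left(-4\right) + 3 = 20 + 3 = 23$)
$Y{\left(d \right)} = \frac{1}{10 + d}$
$Y{\left(V{\left(1,6 \right)} \right)} w{\left(-8 \right)} = \frac{1}{10 + \left(6 - \frac{6}{6}\right)} 23 = \frac{1}{10 + \left(6 - 1\right)} 23 = \frac{1}{10 + 5} \cdot 23 = \frac{1}{15} \cdot 23 = \frac{23}{15}$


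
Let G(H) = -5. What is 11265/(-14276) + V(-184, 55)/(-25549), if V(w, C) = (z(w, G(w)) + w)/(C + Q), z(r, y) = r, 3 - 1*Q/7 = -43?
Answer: -108498922277/137506046548 ≈ -0.78905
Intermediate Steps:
Q = 322 (Q = 21 - 7*(-43) = 21 + 301 = 322)
V(w, C) = 2*w/(322 + C) (V(w, C) = (w + w)/(C + 322) = (2*w)/(322 + C) = 2*w/(322 + C))
11265/(-14276) + V(-184, 55)/(-25549) = 11265/(-14276) + (2*(-184)/(322 + 55))/(-25549) = 11265*(-1/14276) + (2*(-184)/377)*(-1/25549) = -11265/14276 + (2*(-184)*(1/377))*(-1/25549) = -11265/14276 - 368/377*(-1/25549) = -11265/14276 + 368/9631973 = -108498922277/137506046548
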